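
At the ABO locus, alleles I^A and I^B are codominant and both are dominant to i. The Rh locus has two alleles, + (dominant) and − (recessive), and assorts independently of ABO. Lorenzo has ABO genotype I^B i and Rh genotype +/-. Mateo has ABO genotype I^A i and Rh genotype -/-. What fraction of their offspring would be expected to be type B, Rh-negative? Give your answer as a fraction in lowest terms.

1/8

ABO cross I^B i × I^A i → offspring phenotypes: 1/4 O, 1/4 A, 1/4 B, 1/4 AB.
Rh cross +/- × -/- → 1/2 Rh+, 1/2 Rh-.
Independent loci: P(type B, Rh-negative) = 1/4 × 1/2 = 1/8.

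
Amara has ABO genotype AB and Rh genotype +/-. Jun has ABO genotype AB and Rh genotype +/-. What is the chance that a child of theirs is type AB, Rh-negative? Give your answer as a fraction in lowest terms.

1/8

ABO cross AB × AB → offspring phenotypes: 1/4 A, 1/4 B, 1/2 AB.
Rh cross +/- × +/- → 3/4 Rh+, 1/4 Rh-.
Independent loci: P(type AB, Rh-negative) = 1/2 × 1/4 = 1/8.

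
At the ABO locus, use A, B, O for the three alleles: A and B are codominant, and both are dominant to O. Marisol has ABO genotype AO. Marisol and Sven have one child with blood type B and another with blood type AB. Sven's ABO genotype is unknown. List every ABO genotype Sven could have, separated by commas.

For each candidate genotype of Sven, check whether crossing it with AO can produce every observed child phenotype.
  AA → possible child types {A} ✗
  AB → possible child types {A, B, AB} ✓
  AO → possible child types {O, A} ✗
  BB → possible child types {B, AB} ✓
  BO → possible child types {O, A, B, AB} ✓
  OO → possible child types {O, A} ✗

AB, BB, BO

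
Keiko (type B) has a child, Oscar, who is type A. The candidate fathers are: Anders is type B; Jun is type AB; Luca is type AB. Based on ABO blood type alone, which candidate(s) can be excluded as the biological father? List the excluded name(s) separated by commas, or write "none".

A candidate is excluded only if no genotype consistent with his phenotype could produce a type A child with a type B mother.
Anders (type B): no genotype consistent with that phenotype can produce a type-A child with a type-B mother.

Anders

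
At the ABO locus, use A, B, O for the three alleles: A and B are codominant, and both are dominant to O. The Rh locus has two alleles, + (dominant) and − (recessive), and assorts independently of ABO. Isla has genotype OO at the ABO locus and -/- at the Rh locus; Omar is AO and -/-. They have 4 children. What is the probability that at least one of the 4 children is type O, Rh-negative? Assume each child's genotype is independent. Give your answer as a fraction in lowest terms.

ABO cross OO × AO → 1/2 O, 1/2 A.
Rh cross -/- × -/- → 1 Rh-; so P(type O, Rh-negative) = 1/2 × 1 = 1/2 per child.
P(none) = (1/2)^4 = 1/16; P(at least one) = 1 − 1/16 = 15/16.

15/16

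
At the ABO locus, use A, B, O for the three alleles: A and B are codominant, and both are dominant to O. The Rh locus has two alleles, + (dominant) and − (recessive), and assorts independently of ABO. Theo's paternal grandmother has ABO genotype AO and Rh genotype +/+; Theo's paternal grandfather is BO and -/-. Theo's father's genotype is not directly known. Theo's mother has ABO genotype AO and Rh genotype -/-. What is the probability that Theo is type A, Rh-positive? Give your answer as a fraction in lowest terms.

1/4

Theo's father's ABO genotype from AO × BO: 1/4 AB, 1/4 AO, 1/4 BO, 1/4 OO.
Crossing each possibility with the mother AO and summing P(type A): 1/4·1/2 + 1/4·3/4 + 1/4·1/4 + 1/4·1/2 = 1/2.
Similarly for Rh via the father's Rh distribution: P(Rh+) = 1/2.
Independent loci: 1/2 × 1/2 = 1/4.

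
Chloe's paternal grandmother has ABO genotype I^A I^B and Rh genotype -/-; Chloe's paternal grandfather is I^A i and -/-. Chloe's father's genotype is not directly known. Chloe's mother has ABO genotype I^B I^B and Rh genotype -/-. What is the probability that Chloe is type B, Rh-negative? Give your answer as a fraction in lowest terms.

Chloe's father's ABO genotype from I^A I^B × I^A i: 1/4 I^A I^A, 1/4 I^A I^B, 1/4 I^A i, 1/4 I^B i.
Crossing each possibility with the mother I^B I^B and summing P(type B): 1/4·0 + 1/4·1/2 + 1/4·1/2 + 1/4·1 = 1/2.
Similarly for Rh via the father's Rh distribution: P(Rh-) = 1.
Independent loci: 1/2 × 1 = 1/2.

1/2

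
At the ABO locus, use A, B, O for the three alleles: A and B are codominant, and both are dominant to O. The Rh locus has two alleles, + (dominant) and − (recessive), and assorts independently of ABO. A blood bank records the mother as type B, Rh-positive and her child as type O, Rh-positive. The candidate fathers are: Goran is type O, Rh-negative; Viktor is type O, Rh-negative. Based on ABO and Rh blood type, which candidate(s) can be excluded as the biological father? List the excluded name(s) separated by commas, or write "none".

none

A candidate is excluded only if no genotype consistent with his phenotype could produce a type O, Rh-positive child with a type B, Rh-positive mother.
Every candidate has at least one consistent genotype combination, so none can be excluded.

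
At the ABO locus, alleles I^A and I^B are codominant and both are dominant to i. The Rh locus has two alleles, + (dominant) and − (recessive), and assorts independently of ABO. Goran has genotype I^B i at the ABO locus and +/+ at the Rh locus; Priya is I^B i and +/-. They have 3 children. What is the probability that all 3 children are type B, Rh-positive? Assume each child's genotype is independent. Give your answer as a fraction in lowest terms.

27/64

ABO cross I^B i × I^B i → 1/4 O, 3/4 B.
Rh cross +/+ × +/- → 1 Rh+; so P(type B, Rh-positive) = 3/4 × 1 = 3/4 per child.
All 3 independent: (3/4)^3 = 27/64.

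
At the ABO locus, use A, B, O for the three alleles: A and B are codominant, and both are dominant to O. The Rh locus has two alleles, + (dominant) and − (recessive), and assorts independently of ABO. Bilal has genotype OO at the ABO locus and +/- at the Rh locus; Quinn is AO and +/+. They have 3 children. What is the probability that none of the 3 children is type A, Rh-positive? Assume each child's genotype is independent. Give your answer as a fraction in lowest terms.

ABO cross OO × AO → 1/2 O, 1/2 A.
Rh cross +/- × +/+ → 1 Rh+; so P(type A, Rh-positive) = 1/2 × 1 = 1/2 per child.
P(not type A, Rh-positive) = 1/2 for one child; (1/2)^3 = 1/8.

1/8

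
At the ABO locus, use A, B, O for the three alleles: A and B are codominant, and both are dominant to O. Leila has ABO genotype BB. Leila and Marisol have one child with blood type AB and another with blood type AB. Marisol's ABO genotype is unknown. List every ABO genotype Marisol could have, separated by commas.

For each candidate genotype of Marisol, check whether crossing it with BB can produce every observed child phenotype.
  AA → possible child types {AB} ✓
  AB → possible child types {B, AB} ✓
  AO → possible child types {B, AB} ✓
  BB → possible child types {B} ✗
  BO → possible child types {B} ✗
  OO → possible child types {B} ✗

AA, AB, AO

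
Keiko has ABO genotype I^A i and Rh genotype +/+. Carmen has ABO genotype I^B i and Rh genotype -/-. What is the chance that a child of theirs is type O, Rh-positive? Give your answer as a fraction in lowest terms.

1/4

ABO cross I^A i × I^B i → offspring phenotypes: 1/4 O, 1/4 A, 1/4 B, 1/4 AB.
Rh cross +/+ × -/- → 1 Rh+.
Independent loci: P(type O, Rh-positive) = 1/4 × 1 = 1/4.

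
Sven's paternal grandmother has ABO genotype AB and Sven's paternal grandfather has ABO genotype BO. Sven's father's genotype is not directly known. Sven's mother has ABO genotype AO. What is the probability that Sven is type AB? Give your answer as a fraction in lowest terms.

Sven's father's ABO genotype from AB × BO: 1/4 AB, 1/4 AO, 1/4 BB, 1/4 BO.
Crossing each possibility with the mother AO and summing P(type AB): 1/4·1/4 + 1/4·0 + 1/4·1/2 + 1/4·1/4 = 1/4.

1/4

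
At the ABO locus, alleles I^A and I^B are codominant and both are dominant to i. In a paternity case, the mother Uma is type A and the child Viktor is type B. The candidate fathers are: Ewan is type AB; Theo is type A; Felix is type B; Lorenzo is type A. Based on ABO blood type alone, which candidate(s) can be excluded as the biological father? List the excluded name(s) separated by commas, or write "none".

Theo, Lorenzo

A candidate is excluded only if no genotype consistent with his phenotype could produce a type B child with a type A mother.
Theo (type A): no genotype consistent with that phenotype can produce a type-B child with a type-A mother.
Lorenzo (type A): no genotype consistent with that phenotype can produce a type-B child with a type-A mother.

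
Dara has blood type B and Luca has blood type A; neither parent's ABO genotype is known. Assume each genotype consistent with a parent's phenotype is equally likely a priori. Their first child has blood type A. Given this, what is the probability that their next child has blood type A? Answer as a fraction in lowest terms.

5/12

Possible genotypes: Dara ∈ {I^B I^B, I^B i}; Luca ∈ {I^A I^A, I^A i}.
Weight each parental genotype pair by prior × P(type-A child):
  I^B i × I^A I^A: posterior weight 2/3; P(next child type A) = 1/2.
  I^B i × I^A i: posterior weight 1/3; P(next child type A) = 1/4.
Weighted sum = 5/12.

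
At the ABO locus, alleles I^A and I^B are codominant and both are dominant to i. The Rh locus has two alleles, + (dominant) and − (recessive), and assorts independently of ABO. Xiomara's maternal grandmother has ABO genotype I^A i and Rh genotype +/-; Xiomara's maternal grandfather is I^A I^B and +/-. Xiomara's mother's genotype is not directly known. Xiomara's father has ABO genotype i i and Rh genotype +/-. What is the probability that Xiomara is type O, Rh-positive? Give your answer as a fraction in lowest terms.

Xiomara's mother's ABO genotype from I^A i × I^A I^B: 1/4 I^A I^A, 1/4 I^A I^B, 1/4 I^A i, 1/4 I^B i.
Crossing each possibility with the father i i and summing P(type O): 1/4·0 + 1/4·0 + 1/4·1/2 + 1/4·1/2 = 1/4.
Similarly for Rh via the mother's Rh distribution: P(Rh+) = 3/4.
Independent loci: 1/4 × 3/4 = 3/16.

3/16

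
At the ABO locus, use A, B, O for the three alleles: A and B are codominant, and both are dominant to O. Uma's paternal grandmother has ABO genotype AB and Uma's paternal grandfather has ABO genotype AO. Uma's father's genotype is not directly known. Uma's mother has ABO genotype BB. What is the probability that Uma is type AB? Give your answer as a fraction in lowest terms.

Uma's father's ABO genotype from AB × AO: 1/4 AA, 1/4 AB, 1/4 AO, 1/4 BO.
Crossing each possibility with the mother BB and summing P(type AB): 1/4·1 + 1/4·1/2 + 1/4·1/2 + 1/4·0 = 1/2.

1/2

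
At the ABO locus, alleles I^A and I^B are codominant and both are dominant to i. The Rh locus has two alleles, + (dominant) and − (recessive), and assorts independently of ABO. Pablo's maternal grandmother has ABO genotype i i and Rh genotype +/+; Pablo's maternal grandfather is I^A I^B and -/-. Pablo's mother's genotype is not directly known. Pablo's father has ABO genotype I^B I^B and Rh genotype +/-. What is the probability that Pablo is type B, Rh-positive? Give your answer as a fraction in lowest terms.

9/16

Pablo's mother's ABO genotype from i i × I^A I^B: 1/2 I^A i, 1/2 I^B i.
Crossing each possibility with the father I^B I^B and summing P(type B): 1/2·1/2 + 1/2·1 = 3/4.
Similarly for Rh via the mother's Rh distribution: P(Rh+) = 3/4.
Independent loci: 3/4 × 3/4 = 9/16.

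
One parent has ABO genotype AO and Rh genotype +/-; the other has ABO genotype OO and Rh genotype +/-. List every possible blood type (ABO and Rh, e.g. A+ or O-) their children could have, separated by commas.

O+, O-, A+, A-

Gametes from AO × OO give offspring ABO genotypes AO, OO, i.e. phenotypes O, A.
Rh cross +/- × +/- → phenotypes Rh+, Rh-.
Combining independently: O+, O-, A+, A-.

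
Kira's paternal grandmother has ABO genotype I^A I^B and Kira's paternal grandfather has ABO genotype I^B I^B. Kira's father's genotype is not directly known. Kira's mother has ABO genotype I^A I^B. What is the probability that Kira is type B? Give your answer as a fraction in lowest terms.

3/8

Kira's father's ABO genotype from I^A I^B × I^B I^B: 1/2 I^A I^B, 1/2 I^B I^B.
Crossing each possibility with the mother I^A I^B and summing P(type B): 1/2·1/4 + 1/2·1/2 = 3/8.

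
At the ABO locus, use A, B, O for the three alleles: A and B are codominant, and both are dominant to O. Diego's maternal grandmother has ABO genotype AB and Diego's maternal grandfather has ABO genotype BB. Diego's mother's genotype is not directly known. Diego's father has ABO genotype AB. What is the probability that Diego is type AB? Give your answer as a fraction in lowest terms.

Diego's mother's ABO genotype from AB × BB: 1/2 AB, 1/2 BB.
Crossing each possibility with the father AB and summing P(type AB): 1/2·1/2 + 1/2·1/2 = 1/2.

1/2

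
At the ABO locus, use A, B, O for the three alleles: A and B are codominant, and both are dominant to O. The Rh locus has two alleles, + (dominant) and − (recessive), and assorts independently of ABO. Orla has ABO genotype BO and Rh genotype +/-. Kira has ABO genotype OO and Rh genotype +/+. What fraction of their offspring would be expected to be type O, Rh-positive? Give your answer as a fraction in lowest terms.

ABO cross BO × OO → offspring phenotypes: 1/2 O, 1/2 B.
Rh cross +/- × +/+ → 1 Rh+.
Independent loci: P(type O, Rh-positive) = 1/2 × 1 = 1/2.

1/2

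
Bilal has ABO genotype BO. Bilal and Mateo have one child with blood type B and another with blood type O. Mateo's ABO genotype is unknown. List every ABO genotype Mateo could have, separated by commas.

For each candidate genotype of Mateo, check whether crossing it with BO can produce every observed child phenotype.
  AA → possible child types {A, AB} ✗
  AB → possible child types {A, B, AB} ✗
  AO → possible child types {O, A, B, AB} ✓
  BB → possible child types {B} ✗
  BO → possible child types {O, B} ✓
  OO → possible child types {O, B} ✓

AO, BO, OO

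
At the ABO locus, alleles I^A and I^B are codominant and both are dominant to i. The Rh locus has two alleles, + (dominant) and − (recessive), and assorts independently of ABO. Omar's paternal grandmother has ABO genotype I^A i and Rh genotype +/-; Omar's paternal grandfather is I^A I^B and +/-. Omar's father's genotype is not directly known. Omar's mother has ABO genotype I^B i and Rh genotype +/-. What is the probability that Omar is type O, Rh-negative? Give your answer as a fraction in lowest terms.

1/32

Omar's father's ABO genotype from I^A i × I^A I^B: 1/4 I^A I^A, 1/4 I^A I^B, 1/4 I^A i, 1/4 I^B i.
Crossing each possibility with the mother I^B i and summing P(type O): 1/4·0 + 1/4·0 + 1/4·1/4 + 1/4·1/4 = 1/8.
Similarly for Rh via the father's Rh distribution: P(Rh-) = 1/4.
Independent loci: 1/8 × 1/4 = 1/32.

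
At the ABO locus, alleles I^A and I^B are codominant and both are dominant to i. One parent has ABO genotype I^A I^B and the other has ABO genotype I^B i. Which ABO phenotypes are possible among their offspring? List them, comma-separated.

A, B, AB

Gametes from I^A I^B × I^B i give offspring ABO genotypes I^A I^B, I^A i, I^B I^B, I^B i, i.e. phenotypes A, B, AB.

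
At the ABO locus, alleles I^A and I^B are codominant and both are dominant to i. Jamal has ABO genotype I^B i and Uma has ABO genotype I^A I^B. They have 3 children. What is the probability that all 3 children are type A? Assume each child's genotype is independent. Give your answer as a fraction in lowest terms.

ABO cross I^B i × I^A I^B → 1/4 A, 1/2 B, 1/4 AB.
So P(type A) = 1/4 per child.
All 3 independent: (1/4)^3 = 1/64.

1/64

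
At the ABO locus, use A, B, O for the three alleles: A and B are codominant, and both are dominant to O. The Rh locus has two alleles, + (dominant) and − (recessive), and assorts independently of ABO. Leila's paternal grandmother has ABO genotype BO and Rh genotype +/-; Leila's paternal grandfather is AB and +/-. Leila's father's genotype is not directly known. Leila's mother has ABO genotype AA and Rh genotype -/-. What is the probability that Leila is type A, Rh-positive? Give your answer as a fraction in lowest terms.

1/4

Leila's father's ABO genotype from BO × AB: 1/4 AB, 1/4 AO, 1/4 BB, 1/4 BO.
Crossing each possibility with the mother AA and summing P(type A): 1/4·1/2 + 1/4·1 + 1/4·0 + 1/4·1/2 = 1/2.
Similarly for Rh via the father's Rh distribution: P(Rh+) = 1/2.
Independent loci: 1/2 × 1/2 = 1/4.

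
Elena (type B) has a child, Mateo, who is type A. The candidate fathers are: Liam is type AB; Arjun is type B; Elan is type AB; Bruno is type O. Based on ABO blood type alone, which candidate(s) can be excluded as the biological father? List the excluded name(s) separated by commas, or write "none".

A candidate is excluded only if no genotype consistent with his phenotype could produce a type A child with a type B mother.
Arjun (type B): no genotype consistent with that phenotype can produce a type-A child with a type-B mother.
Bruno (type O): no genotype consistent with that phenotype can produce a type-A child with a type-B mother.

Arjun, Bruno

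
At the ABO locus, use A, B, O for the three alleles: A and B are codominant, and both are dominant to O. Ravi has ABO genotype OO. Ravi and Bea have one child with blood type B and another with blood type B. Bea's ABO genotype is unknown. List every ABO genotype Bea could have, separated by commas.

AB, BB, BO

For each candidate genotype of Bea, check whether crossing it with OO can produce every observed child phenotype.
  AA → possible child types {A} ✗
  AB → possible child types {A, B} ✓
  AO → possible child types {O, A} ✗
  BB → possible child types {B} ✓
  BO → possible child types {O, B} ✓
  OO → possible child types {O} ✗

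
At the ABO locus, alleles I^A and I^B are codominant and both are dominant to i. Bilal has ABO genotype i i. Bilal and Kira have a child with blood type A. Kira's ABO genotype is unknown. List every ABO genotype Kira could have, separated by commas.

For each candidate genotype of Kira, check whether crossing it with i i can produce every observed child phenotype.
  I^A I^A → possible child types {A} ✓
  I^A I^B → possible child types {A, B} ✓
  I^A i → possible child types {O, A} ✓
  I^B I^B → possible child types {B} ✗
  I^B i → possible child types {O, B} ✗
  i i → possible child types {O} ✗

I^A I^A, I^A I^B, I^A i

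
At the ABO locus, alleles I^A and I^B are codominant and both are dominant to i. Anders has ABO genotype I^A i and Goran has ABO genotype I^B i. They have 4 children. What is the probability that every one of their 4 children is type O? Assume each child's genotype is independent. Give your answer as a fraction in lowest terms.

ABO cross I^A i × I^B i → 1/4 O, 1/4 A, 1/4 B, 1/4 AB.
So P(type O) = 1/4 per child.
All 4 independent: (1/4)^4 = 1/256.

1/256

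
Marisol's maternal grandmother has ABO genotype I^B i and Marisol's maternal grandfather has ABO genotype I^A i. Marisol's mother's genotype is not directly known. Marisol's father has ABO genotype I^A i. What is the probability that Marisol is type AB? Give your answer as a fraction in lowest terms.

1/8

Marisol's mother's ABO genotype from I^B i × I^A i: 1/4 I^A I^B, 1/4 I^A i, 1/4 I^B i, 1/4 i i.
Crossing each possibility with the father I^A i and summing P(type AB): 1/4·1/4 + 1/4·0 + 1/4·1/4 + 1/4·0 = 1/8.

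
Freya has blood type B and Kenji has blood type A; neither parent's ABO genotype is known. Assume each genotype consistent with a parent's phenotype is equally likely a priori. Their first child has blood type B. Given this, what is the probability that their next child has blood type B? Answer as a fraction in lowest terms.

Possible genotypes: Freya ∈ {BB, BO}; Kenji ∈ {AA, AO}.
Weight each parental genotype pair by prior × P(type-B child):
  BB × AO: posterior weight 2/3; P(next child type B) = 1/2.
  BO × AO: posterior weight 1/3; P(next child type B) = 1/4.
Weighted sum = 5/12.

5/12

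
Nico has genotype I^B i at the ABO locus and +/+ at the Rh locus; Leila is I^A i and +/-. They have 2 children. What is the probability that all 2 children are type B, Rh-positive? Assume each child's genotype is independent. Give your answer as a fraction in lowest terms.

ABO cross I^B i × I^A i → 1/4 O, 1/4 A, 1/4 B, 1/4 AB.
Rh cross +/+ × +/- → 1 Rh+; so P(type B, Rh-positive) = 1/4 × 1 = 1/4 per child.
All 2 independent: (1/4)^2 = 1/16.

1/16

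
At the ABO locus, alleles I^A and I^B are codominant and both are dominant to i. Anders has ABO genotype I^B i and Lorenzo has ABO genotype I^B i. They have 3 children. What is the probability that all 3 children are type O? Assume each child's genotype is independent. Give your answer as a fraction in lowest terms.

ABO cross I^B i × I^B i → 1/4 O, 3/4 B.
So P(type O) = 1/4 per child.
All 3 independent: (1/4)^3 = 1/64.

1/64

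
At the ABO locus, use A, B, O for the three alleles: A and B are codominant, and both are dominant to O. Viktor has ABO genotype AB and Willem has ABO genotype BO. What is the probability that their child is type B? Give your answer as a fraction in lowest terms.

ABO cross AB × BO → offspring phenotypes: 1/4 A, 1/2 B, 1/4 AB.
So P(type B) = 1/2.

1/2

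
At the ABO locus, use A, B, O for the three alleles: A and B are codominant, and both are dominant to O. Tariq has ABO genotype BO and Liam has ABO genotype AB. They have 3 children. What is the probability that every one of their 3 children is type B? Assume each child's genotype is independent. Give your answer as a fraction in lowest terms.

ABO cross BO × AB → 1/4 A, 1/2 B, 1/4 AB.
So P(type B) = 1/2 per child.
All 3 independent: (1/2)^3 = 1/8.

1/8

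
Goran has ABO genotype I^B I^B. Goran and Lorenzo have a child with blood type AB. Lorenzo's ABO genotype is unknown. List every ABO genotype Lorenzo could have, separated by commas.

For each candidate genotype of Lorenzo, check whether crossing it with I^B I^B can produce every observed child phenotype.
  I^A I^A → possible child types {AB} ✓
  I^A I^B → possible child types {B, AB} ✓
  I^A i → possible child types {B, AB} ✓
  I^B I^B → possible child types {B} ✗
  I^B i → possible child types {B} ✗
  i i → possible child types {B} ✗

I^A I^A, I^A I^B, I^A i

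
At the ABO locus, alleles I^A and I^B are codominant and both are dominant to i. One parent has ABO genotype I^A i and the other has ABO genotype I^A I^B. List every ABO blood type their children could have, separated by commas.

Gametes from I^A i × I^A I^B give offspring ABO genotypes I^A I^A, I^A I^B, I^A i, I^B i, i.e. phenotypes A, B, AB.

A, B, AB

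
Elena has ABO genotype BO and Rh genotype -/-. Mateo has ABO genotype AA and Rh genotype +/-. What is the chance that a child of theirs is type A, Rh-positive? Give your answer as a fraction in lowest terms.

1/4

ABO cross BO × AA → offspring phenotypes: 1/2 A, 1/2 AB.
Rh cross -/- × +/- → 1/2 Rh+, 1/2 Rh-.
Independent loci: P(type A, Rh-positive) = 1/2 × 1/2 = 1/4.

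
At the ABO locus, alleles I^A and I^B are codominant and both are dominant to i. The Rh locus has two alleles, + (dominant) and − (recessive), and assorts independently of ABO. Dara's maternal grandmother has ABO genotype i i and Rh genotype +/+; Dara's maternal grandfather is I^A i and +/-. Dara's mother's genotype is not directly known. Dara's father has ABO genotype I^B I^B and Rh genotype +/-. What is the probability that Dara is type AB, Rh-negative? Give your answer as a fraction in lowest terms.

Dara's mother's ABO genotype from i i × I^A i: 1/2 I^A i, 1/2 i i.
Crossing each possibility with the father I^B I^B and summing P(type AB): 1/2·1/2 + 1/2·0 = 1/4.
Similarly for Rh via the mother's Rh distribution: P(Rh-) = 1/8.
Independent loci: 1/4 × 1/8 = 1/32.

1/32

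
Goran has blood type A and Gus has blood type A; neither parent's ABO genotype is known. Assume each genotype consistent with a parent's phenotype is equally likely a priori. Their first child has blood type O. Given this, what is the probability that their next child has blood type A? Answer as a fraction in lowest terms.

Possible genotypes: Goran ∈ {I^A I^A, I^A i}; Gus ∈ {I^A I^A, I^A i}.
Weight each parental genotype pair by prior × P(type-O child):
  I^A i × I^A i: posterior weight 1; P(next child type A) = 3/4.
Weighted sum = 3/4.

3/4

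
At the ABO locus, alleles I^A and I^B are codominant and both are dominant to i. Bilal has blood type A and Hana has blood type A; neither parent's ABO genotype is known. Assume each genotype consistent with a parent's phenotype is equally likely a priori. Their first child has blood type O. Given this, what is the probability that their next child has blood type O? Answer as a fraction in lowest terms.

1/4

Possible genotypes: Bilal ∈ {I^A I^A, I^A i}; Hana ∈ {I^A I^A, I^A i}.
Weight each parental genotype pair by prior × P(type-O child):
  I^A i × I^A i: posterior weight 1; P(next child type O) = 1/4.
Weighted sum = 1/4.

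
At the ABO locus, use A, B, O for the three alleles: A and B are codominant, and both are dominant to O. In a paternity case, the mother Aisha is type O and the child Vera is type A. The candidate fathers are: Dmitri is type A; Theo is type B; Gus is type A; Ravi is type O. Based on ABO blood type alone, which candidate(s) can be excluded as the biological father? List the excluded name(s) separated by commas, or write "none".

A candidate is excluded only if no genotype consistent with his phenotype could produce a type A child with a type O mother.
Theo (type B): no genotype consistent with that phenotype can produce a type-A child with a type-O mother.
Ravi (type O): no genotype consistent with that phenotype can produce a type-A child with a type-O mother.

Theo, Ravi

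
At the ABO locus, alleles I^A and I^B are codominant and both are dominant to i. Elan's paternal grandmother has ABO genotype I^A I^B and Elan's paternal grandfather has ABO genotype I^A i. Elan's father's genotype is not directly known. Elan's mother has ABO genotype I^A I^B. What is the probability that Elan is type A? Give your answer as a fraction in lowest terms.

3/8

Elan's father's ABO genotype from I^A I^B × I^A i: 1/4 I^A I^A, 1/4 I^A I^B, 1/4 I^A i, 1/4 I^B i.
Crossing each possibility with the mother I^A I^B and summing P(type A): 1/4·1/2 + 1/4·1/4 + 1/4·1/2 + 1/4·1/4 = 3/8.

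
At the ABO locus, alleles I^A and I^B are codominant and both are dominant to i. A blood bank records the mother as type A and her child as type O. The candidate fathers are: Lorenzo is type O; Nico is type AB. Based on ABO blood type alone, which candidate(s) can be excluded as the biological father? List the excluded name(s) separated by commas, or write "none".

Nico

A candidate is excluded only if no genotype consistent with his phenotype could produce a type O child with a type A mother.
Nico (type AB): no genotype consistent with that phenotype can produce a type-O child with a type-A mother.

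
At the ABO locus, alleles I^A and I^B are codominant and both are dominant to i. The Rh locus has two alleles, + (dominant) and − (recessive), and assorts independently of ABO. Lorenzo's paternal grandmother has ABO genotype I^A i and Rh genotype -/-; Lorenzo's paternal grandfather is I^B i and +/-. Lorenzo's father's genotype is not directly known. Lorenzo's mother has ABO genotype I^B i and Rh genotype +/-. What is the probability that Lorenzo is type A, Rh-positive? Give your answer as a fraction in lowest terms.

Lorenzo's father's ABO genotype from I^A i × I^B i: 1/4 I^A I^B, 1/4 I^A i, 1/4 I^B i, 1/4 i i.
Crossing each possibility with the mother I^B i and summing P(type A): 1/4·1/4 + 1/4·1/4 + 1/4·0 + 1/4·0 = 1/8.
Similarly for Rh via the father's Rh distribution: P(Rh+) = 5/8.
Independent loci: 1/8 × 5/8 = 5/64.

5/64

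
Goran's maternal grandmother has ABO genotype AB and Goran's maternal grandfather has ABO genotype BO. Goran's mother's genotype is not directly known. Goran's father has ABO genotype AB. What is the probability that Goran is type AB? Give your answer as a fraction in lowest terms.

Goran's mother's ABO genotype from AB × BO: 1/4 AB, 1/4 AO, 1/4 BB, 1/4 BO.
Crossing each possibility with the father AB and summing P(type AB): 1/4·1/2 + 1/4·1/4 + 1/4·1/2 + 1/4·1/4 = 3/8.

3/8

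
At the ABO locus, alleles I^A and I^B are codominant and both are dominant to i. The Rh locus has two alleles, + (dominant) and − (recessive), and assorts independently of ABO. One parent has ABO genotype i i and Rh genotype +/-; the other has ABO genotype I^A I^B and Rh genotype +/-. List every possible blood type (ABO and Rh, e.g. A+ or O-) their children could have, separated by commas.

Gametes from i i × I^A I^B give offspring ABO genotypes I^A i, I^B i, i.e. phenotypes A, B.
Rh cross +/- × +/- → phenotypes Rh+, Rh-.
Combining independently: A+, A-, B+, B-.

A+, A-, B+, B-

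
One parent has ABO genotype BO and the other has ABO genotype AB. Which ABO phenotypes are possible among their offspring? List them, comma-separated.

Gametes from BO × AB give offspring ABO genotypes AB, AO, BB, BO, i.e. phenotypes A, B, AB.

A, B, AB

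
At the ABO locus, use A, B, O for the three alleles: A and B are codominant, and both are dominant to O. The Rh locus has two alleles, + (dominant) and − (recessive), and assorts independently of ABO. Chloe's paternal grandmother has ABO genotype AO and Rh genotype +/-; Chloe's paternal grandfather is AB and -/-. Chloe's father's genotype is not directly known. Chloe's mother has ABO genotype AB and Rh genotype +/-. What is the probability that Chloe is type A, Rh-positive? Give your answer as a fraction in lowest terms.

15/64

Chloe's father's ABO genotype from AO × AB: 1/4 AA, 1/4 AB, 1/4 AO, 1/4 BO.
Crossing each possibility with the mother AB and summing P(type A): 1/4·1/2 + 1/4·1/4 + 1/4·1/2 + 1/4·1/4 = 3/8.
Similarly for Rh via the father's Rh distribution: P(Rh+) = 5/8.
Independent loci: 3/8 × 5/8 = 15/64.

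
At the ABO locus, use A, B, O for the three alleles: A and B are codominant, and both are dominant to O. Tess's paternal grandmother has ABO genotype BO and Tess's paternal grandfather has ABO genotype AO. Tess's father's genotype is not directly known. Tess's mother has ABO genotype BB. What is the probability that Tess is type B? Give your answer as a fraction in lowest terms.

3/4

Tess's father's ABO genotype from BO × AO: 1/4 AB, 1/4 AO, 1/4 BO, 1/4 OO.
Crossing each possibility with the mother BB and summing P(type B): 1/4·1/2 + 1/4·1/2 + 1/4·1 + 1/4·1 = 3/4.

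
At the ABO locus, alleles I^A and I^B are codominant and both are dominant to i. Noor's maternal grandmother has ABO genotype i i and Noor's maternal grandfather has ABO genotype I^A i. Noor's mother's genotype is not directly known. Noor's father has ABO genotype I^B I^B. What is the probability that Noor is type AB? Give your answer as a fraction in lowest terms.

1/4

Noor's mother's ABO genotype from i i × I^A i: 1/2 I^A i, 1/2 i i.
Crossing each possibility with the father I^B I^B and summing P(type AB): 1/2·1/2 + 1/2·0 = 1/4.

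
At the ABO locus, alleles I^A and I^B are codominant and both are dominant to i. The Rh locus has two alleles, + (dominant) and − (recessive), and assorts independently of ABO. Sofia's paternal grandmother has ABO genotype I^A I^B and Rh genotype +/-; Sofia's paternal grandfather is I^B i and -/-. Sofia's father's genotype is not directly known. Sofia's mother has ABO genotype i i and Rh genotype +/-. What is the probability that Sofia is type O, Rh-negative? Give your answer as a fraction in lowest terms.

3/32

Sofia's father's ABO genotype from I^A I^B × I^B i: 1/4 I^A I^B, 1/4 I^A i, 1/4 I^B I^B, 1/4 I^B i.
Crossing each possibility with the mother i i and summing P(type O): 1/4·0 + 1/4·1/2 + 1/4·0 + 1/4·1/2 = 1/4.
Similarly for Rh via the father's Rh distribution: P(Rh-) = 3/8.
Independent loci: 1/4 × 3/8 = 3/32.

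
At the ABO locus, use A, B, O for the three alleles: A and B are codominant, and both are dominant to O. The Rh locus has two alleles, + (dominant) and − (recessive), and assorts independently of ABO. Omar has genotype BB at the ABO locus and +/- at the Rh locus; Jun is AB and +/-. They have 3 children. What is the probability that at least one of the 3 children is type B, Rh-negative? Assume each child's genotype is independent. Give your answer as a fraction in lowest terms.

ABO cross BB × AB → 1/2 B, 1/2 AB.
Rh cross +/- × +/- → 3/4 Rh+, 1/4 Rh-; so P(type B, Rh-negative) = 1/2 × 1/4 = 1/8 per child.
P(none) = (7/8)^3 = 343/512; P(at least one) = 1 − 343/512 = 169/512.

169/512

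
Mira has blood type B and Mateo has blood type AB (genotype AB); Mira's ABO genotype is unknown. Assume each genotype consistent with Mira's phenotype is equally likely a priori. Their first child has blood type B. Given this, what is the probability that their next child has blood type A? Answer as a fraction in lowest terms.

1/8

Possible genotypes: Mira ∈ {BB, BO}; Mateo ∈ {AB}.
Weight each parental genotype pair by prior × P(type-B child):
  BB × AB: posterior weight 1/2; P(next child type A) = 0.
  BO × AB: posterior weight 1/2; P(next child type A) = 1/4.
Weighted sum = 1/8.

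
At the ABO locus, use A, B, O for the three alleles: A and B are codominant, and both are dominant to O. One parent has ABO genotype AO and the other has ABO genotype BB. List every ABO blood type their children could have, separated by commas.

B, AB

Gametes from AO × BB give offspring ABO genotypes AB, BO, i.e. phenotypes B, AB.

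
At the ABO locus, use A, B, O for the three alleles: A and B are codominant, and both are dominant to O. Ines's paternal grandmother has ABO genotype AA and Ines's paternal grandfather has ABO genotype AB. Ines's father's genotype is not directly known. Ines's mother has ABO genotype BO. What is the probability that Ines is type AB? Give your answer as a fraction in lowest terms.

3/8

Ines's father's ABO genotype from AA × AB: 1/2 AA, 1/2 AB.
Crossing each possibility with the mother BO and summing P(type AB): 1/2·1/2 + 1/2·1/4 = 3/8.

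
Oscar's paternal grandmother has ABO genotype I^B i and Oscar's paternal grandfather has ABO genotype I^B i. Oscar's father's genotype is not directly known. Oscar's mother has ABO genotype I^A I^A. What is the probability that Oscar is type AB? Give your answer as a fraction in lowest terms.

Oscar's father's ABO genotype from I^B i × I^B i: 1/4 I^B I^B, 1/2 I^B i, 1/4 i i.
Crossing each possibility with the mother I^A I^A and summing P(type AB): 1/4·1 + 1/2·1/2 + 1/4·0 = 1/2.

1/2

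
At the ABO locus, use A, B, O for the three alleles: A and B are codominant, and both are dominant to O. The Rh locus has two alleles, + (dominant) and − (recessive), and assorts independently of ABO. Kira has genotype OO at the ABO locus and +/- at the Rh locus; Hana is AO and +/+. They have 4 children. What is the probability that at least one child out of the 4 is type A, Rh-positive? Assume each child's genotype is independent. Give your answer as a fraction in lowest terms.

15/16

ABO cross OO × AO → 1/2 O, 1/2 A.
Rh cross +/- × +/+ → 1 Rh+; so P(type A, Rh-positive) = 1/2 × 1 = 1/2 per child.
P(none) = (1/2)^4 = 1/16; P(at least one) = 1 − 1/16 = 15/16.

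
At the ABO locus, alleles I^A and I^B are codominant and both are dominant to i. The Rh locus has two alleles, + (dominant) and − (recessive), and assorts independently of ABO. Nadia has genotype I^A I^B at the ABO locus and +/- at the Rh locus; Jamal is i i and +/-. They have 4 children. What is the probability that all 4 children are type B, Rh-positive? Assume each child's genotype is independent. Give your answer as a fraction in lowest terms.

ABO cross I^A I^B × i i → 1/2 A, 1/2 B.
Rh cross +/- × +/- → 3/4 Rh+, 1/4 Rh-; so P(type B, Rh-positive) = 1/2 × 3/4 = 3/8 per child.
All 4 independent: (3/8)^4 = 81/4096.

81/4096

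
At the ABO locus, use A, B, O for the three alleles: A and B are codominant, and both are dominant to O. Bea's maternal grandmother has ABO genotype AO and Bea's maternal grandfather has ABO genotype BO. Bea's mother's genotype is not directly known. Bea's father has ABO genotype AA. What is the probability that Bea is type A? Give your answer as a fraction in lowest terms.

Bea's mother's ABO genotype from AO × BO: 1/4 AB, 1/4 AO, 1/4 BO, 1/4 OO.
Crossing each possibility with the father AA and summing P(type A): 1/4·1/2 + 1/4·1 + 1/4·1/2 + 1/4·1 = 3/4.

3/4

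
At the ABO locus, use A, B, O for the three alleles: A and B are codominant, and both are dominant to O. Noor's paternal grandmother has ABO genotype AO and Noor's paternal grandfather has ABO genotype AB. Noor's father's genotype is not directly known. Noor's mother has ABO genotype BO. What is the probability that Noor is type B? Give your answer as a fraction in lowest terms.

3/8

Noor's father's ABO genotype from AO × AB: 1/4 AA, 1/4 AB, 1/4 AO, 1/4 BO.
Crossing each possibility with the mother BO and summing P(type B): 1/4·0 + 1/4·1/2 + 1/4·1/4 + 1/4·3/4 = 3/8.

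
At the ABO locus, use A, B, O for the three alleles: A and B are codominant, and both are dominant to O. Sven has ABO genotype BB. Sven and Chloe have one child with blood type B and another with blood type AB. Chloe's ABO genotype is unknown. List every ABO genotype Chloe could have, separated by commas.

AB, AO

For each candidate genotype of Chloe, check whether crossing it with BB can produce every observed child phenotype.
  AA → possible child types {AB} ✗
  AB → possible child types {B, AB} ✓
  AO → possible child types {B, AB} ✓
  BB → possible child types {B} ✗
  BO → possible child types {B} ✗
  OO → possible child types {B} ✗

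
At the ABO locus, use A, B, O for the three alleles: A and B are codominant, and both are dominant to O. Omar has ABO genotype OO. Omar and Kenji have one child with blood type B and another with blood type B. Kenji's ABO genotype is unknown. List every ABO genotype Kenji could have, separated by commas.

AB, BB, BO

For each candidate genotype of Kenji, check whether crossing it with OO can produce every observed child phenotype.
  AA → possible child types {A} ✗
  AB → possible child types {A, B} ✓
  AO → possible child types {O, A} ✗
  BB → possible child types {B} ✓
  BO → possible child types {O, B} ✓
  OO → possible child types {O} ✗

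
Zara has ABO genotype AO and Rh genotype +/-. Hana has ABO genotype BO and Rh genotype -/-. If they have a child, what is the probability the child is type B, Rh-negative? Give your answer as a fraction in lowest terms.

ABO cross AO × BO → offspring phenotypes: 1/4 O, 1/4 A, 1/4 B, 1/4 AB.
Rh cross +/- × -/- → 1/2 Rh+, 1/2 Rh-.
Independent loci: P(type B, Rh-negative) = 1/4 × 1/2 = 1/8.

1/8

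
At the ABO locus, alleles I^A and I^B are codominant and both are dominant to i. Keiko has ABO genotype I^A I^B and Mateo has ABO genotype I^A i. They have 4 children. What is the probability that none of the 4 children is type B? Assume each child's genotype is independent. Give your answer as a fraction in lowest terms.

81/256

ABO cross I^A I^B × I^A i → 1/2 A, 1/4 B, 1/4 AB.
So P(type B) = 1/4 per child.
P(not type B) = 3/4 for one child; (3/4)^4 = 81/256.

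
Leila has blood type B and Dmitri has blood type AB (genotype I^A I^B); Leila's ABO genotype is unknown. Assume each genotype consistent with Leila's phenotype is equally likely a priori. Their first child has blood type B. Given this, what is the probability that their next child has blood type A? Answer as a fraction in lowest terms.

1/8

Possible genotypes: Leila ∈ {I^B I^B, I^B i}; Dmitri ∈ {I^A I^B}.
Weight each parental genotype pair by prior × P(type-B child):
  I^B I^B × I^A I^B: posterior weight 1/2; P(next child type A) = 0.
  I^B i × I^A I^B: posterior weight 1/2; P(next child type A) = 1/4.
Weighted sum = 1/8.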